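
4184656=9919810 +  - 5735154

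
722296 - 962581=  - 240285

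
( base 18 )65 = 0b1110001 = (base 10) 113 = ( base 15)78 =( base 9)135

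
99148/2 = 49574  =  49574.00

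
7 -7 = 0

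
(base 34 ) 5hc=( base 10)6370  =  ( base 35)570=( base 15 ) 1D4A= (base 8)14342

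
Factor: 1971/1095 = 3^2*5^( - 1 ) = 9/5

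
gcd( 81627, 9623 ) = 1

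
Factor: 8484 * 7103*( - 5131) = -2^2 * 3^1*7^2*101^1*733^1*7103^1 = - 309203562612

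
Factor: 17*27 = 459 = 3^3*17^1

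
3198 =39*82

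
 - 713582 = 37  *(  -  19286)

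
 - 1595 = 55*( -29) 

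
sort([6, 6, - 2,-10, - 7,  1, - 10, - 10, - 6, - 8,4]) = [ - 10, - 10, - 10,- 8, - 7,-6,  -  2, 1,4,6,6 ]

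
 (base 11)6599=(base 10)8699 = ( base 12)504b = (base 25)dmo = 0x21FB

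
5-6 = -1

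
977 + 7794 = 8771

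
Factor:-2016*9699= - 19553184= - 2^5 * 3^3*7^1*53^1*61^1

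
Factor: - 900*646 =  - 2^3*3^2*5^2*17^1*19^1 = -581400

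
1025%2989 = 1025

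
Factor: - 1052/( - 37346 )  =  2/71 =2^1*71^(  -  1)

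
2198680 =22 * 99940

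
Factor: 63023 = 19^1*31^1*107^1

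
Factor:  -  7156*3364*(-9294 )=2^5*3^1*29^2*1549^1*1789^1 = 223732454496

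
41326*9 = 371934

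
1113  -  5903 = - 4790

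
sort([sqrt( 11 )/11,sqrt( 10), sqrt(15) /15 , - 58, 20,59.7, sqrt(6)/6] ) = [ - 58,sqrt(15)/15 , sqrt(11 ) /11,sqrt( 6) /6,sqrt(10), 20 , 59.7] 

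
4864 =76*64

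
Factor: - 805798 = -2^1*7^1*57557^1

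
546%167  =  45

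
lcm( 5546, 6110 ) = 360490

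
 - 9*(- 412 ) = 3708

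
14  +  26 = 40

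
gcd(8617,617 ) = 1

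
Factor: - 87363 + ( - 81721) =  - 169084 =- 2^2*41^1*1031^1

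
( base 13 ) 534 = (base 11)738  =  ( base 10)888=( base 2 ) 1101111000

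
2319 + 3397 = 5716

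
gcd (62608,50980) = 4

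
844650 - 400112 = 444538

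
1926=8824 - 6898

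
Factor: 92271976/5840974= 2^2*41^1* 281317^1*2920487^(- 1) = 46135988/2920487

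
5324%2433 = 458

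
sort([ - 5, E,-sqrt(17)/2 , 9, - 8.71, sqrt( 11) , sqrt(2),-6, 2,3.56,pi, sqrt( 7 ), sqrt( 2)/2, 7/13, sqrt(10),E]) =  [-8.71,-6, - 5, - sqrt (17 )/2,7/13, sqrt ( 2)/2,sqrt( 2 ), 2,sqrt( 7),  E,E,pi,sqrt( 10 ), sqrt( 11), 3.56,9 ]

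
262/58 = 131/29 = 4.52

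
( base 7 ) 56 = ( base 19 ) 23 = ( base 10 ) 41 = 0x29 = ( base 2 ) 101001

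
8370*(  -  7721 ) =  - 64624770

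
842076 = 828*1017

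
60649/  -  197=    - 308 + 27/197 = - 307.86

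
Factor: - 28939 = - 43^1*673^1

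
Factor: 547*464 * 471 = 119543568 = 2^4*3^1*29^1*157^1*547^1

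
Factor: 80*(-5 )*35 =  - 14000 =-2^4*5^3 * 7^1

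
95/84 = 1 + 11/84 = 1.13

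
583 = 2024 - 1441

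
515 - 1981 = - 1466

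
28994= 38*763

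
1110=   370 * 3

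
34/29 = 1 + 5/29 = 1.17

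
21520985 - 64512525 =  - 42991540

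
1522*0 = 0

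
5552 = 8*694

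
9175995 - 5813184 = 3362811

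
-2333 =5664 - 7997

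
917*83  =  76111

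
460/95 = 92/19  =  4.84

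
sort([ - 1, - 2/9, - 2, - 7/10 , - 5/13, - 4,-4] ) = [ - 4, - 4, - 2, - 1, - 7/10, - 5/13, - 2/9]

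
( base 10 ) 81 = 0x51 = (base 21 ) 3I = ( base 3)10000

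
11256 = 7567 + 3689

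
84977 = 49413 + 35564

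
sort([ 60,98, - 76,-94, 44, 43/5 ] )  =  [-94, - 76,  43/5,44,  60,98]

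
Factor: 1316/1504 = 7/8 = 2^( - 3)*7^1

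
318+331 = 649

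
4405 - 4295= 110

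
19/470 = 19/470=0.04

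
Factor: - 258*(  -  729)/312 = 2^ ( - 2 ) * 3^6*13^(-1) * 43^1= 31347/52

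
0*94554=0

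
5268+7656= 12924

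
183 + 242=425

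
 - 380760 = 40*( - 9519)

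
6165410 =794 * 7765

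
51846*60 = 3110760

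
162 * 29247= 4738014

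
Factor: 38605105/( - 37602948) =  - 2^( - 2)*3^( - 1)  *5^1*7^1*11^1*197^1*509^1* 1483^( - 1)*2113^( -1)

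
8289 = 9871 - 1582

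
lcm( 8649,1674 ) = 51894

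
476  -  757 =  - 281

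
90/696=15/116 = 0.13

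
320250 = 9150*35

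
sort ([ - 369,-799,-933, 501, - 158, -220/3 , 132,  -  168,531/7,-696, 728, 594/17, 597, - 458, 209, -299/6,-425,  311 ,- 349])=[  -  933, - 799, - 696, - 458, - 425, - 369, - 349, - 168, -158, - 220/3, - 299/6 , 594/17, 531/7 , 132,209,311, 501 , 597 , 728]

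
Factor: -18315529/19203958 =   -  2^(- 1)  *331^( - 1)*29009^( - 1)*18315529^1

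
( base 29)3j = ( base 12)8A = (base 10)106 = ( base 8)152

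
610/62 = 9 + 26/31= 9.84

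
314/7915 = 314/7915 =0.04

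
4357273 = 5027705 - 670432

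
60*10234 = 614040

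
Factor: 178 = 2^1*89^1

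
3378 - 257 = 3121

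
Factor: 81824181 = 3^1*27274727^1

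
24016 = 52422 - 28406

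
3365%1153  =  1059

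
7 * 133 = 931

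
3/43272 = 1/14424= 0.00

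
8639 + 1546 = 10185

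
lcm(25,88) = 2200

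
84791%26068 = 6587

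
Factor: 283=283^1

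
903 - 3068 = - 2165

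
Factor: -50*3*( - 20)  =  3000 = 2^3*3^1 * 5^3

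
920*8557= 7872440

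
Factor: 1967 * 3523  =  7^1 * 13^1 * 271^1*281^1 =6929741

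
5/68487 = 5/68487 = 0.00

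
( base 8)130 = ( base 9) 107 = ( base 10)88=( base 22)40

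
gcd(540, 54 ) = 54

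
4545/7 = 4545/7=649.29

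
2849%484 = 429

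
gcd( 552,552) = 552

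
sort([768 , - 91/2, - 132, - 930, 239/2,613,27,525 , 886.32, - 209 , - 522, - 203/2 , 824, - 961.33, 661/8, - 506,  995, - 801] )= [-961.33,  -  930, - 801,- 522, - 506, - 209,-132, - 203/2,  -  91/2,  27, 661/8,  239/2,525,613,768, 824,886.32, 995]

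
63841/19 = 63841/19 = 3360.05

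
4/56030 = 2/28015 = 0.00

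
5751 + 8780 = 14531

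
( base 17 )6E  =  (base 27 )48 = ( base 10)116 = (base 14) 84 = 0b1110100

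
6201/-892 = -6201/892 = - 6.95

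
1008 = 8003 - 6995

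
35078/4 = 8769 + 1/2 = 8769.50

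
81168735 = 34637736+46530999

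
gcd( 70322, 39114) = 2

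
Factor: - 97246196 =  - 2^2*47^1 * 517267^1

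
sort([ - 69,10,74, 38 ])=[ - 69,  10,  38,74] 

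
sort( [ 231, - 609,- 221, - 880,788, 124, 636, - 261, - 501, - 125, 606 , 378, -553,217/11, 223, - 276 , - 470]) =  [- 880,  -  609,-553, - 501, - 470, - 276, - 261,-221,-125 , 217/11,  124, 223,231,378,606,636,  788]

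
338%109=11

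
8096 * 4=32384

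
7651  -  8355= - 704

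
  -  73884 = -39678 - 34206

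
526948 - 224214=302734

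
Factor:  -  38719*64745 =-5^1*23^1*31^1 *563^1*1249^1 = - 2506861655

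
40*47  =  1880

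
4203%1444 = 1315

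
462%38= 6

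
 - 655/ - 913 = 655/913 =0.72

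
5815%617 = 262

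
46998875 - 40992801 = 6006074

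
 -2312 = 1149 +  - 3461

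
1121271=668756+452515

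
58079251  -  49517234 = 8562017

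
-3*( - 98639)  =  295917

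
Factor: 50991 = 3^1*23^1*739^1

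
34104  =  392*87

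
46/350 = 23/175 = 0.13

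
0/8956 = 0=0.00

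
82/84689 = 82/84689 = 0.00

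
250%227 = 23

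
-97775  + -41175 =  - 138950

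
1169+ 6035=7204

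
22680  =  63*360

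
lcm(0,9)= 0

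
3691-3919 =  - 228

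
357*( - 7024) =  - 2507568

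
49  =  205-156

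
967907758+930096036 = 1898003794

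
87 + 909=996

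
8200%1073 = 689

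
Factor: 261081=3^2*29009^1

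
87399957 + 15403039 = 102802996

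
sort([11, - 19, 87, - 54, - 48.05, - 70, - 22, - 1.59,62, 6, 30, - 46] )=[ - 70, - 54, - 48.05,-46,  -  22,-19, - 1.59, 6, 11, 30, 62,87 ] 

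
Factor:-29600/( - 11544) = 100/39  =  2^2*3^( - 1)*5^2*13^( -1 )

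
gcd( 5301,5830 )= 1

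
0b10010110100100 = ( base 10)9636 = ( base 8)22644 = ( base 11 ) 7270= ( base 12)56b0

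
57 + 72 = 129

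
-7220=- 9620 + 2400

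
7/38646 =7/38646  =  0.00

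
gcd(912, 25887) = 3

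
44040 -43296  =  744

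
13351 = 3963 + 9388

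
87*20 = 1740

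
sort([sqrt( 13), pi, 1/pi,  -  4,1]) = [-4 , 1/pi,1,pi,  sqrt(13) ] 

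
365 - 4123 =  - 3758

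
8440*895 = 7553800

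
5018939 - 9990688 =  - 4971749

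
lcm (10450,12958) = 323950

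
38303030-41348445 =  -3045415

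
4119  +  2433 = 6552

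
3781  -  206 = 3575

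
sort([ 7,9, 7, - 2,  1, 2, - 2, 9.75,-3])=[ - 3, - 2, - 2,1,2,7,  7,9,9.75 ] 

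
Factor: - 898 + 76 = - 822 = - 2^1 *3^1*137^1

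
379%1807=379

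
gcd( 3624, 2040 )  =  24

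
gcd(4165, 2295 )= 85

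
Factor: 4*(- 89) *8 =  - 2^5*89^1 = - 2848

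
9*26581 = 239229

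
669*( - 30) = -20070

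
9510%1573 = 72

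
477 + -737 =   -  260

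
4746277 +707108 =5453385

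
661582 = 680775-19193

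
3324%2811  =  513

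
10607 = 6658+3949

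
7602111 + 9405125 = 17007236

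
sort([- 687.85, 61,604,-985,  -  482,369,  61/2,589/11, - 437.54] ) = [ - 985,  -  687.85, - 482, - 437.54,61/2,589/11,61, 369,604 ] 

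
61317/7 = 61317/7 = 8759.57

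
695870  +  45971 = 741841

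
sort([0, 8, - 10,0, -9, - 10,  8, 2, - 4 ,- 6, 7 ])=[ - 10, -10, - 9, - 6, - 4  ,  0,0, 2 , 7, 8, 8]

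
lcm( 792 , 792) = 792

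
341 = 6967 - 6626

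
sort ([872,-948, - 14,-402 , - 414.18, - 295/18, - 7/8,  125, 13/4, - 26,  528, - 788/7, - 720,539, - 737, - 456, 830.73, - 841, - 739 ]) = [ - 948, - 841 , - 739, - 737, - 720, - 456, - 414.18, - 402, - 788/7, - 26, - 295/18, - 14 , -7/8,13/4,125, 528,539,  830.73,872 ]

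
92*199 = 18308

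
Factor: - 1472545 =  - 5^1* 294509^1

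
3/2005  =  3/2005= 0.00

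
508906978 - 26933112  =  481973866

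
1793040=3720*482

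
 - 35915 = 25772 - 61687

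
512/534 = 256/267= 0.96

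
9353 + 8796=18149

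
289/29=289/29  =  9.97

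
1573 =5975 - 4402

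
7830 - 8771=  - 941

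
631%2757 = 631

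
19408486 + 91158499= 110566985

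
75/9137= 75/9137  =  0.01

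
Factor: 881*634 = 2^1*317^1*881^1 = 558554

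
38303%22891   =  15412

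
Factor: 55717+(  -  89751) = -34034 =- 2^1 * 7^1*11^1*13^1 * 17^1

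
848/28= 30 + 2/7 = 30.29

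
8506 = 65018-56512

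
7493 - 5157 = 2336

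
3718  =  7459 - 3741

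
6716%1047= 434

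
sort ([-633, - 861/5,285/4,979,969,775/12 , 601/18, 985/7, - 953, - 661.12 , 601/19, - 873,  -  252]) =[ - 953,-873, - 661.12, - 633, - 252, - 861/5, 601/19, 601/18,775/12,285/4,985/7,969, 979]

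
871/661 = 1 + 210/661 = 1.32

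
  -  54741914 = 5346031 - 60087945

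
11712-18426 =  - 6714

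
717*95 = 68115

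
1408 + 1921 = 3329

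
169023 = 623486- 454463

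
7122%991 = 185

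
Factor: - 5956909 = -7^1 * 173^1*4919^1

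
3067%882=421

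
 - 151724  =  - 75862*2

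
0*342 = 0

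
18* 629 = 11322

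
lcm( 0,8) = 0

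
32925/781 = 42 + 123/781 = 42.16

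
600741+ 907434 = 1508175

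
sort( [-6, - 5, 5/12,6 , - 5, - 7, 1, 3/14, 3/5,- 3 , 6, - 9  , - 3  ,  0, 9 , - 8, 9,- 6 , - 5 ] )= [ - 9, - 8,- 7, - 6, - 6, -5, -5, - 5,-3, - 3, 0,3/14, 5/12, 3/5,  1,6, 6, 9,9 ] 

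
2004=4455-2451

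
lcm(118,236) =236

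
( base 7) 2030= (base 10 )707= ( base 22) 1a3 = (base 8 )1303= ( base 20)1F7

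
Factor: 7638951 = 3^1*2546317^1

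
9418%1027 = 175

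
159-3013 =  - 2854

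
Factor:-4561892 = -2^2*71^1 * 16063^1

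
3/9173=3/9173 = 0.00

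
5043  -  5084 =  - 41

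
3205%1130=945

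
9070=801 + 8269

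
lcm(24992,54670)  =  874720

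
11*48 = 528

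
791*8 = 6328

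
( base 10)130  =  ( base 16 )82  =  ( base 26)50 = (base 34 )3s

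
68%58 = 10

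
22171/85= 22171/85 = 260.84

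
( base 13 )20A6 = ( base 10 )4530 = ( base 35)3of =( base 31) 4M4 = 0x11B2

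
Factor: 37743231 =3^1 * 12581077^1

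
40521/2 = 20260 + 1/2  =  20260.50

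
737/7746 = 737/7746 = 0.10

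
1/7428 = 1/7428 = 0.00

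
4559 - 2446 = 2113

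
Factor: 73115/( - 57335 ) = - 14623/11467= - 7^1* 2089^1*11467^(-1)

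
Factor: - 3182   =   -2^1*37^1*43^1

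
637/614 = 637/614=1.04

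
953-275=678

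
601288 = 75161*8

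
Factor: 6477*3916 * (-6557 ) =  - 166311302124= -2^2*3^1 *11^1*17^1*79^1*83^1*89^1 * 127^1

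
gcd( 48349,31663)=1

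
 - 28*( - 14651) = 410228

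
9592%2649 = 1645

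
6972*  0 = 0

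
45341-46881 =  - 1540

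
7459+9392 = 16851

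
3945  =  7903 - 3958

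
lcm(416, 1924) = 15392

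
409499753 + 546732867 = 956232620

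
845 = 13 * 65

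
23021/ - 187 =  - 23021/187= - 123.11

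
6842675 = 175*39101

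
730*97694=71316620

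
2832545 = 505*5609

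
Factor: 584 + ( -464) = 120 = 2^3*3^1*5^1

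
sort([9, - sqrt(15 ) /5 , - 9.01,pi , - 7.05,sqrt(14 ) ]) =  [  -  9.01,-7.05,-sqrt( 15 )/5,pi , sqrt(14),9]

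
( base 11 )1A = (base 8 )25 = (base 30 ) l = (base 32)L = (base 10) 21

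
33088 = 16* 2068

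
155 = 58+97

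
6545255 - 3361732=3183523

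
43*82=3526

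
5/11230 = 1/2246 = 0.00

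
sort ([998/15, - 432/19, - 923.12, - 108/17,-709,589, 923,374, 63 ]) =[-923.12, - 709,- 432/19, - 108/17,63, 998/15,374,  589, 923 ] 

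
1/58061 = 1/58061= 0.00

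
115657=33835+81822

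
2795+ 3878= 6673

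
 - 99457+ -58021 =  - 157478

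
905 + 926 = 1831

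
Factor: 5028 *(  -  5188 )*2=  - 52170528   =  -2^5*3^1*419^1* 1297^1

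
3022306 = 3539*854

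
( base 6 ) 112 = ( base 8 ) 54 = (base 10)44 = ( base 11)40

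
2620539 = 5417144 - 2796605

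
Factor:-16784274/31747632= - 2797379/5291272 = -2^( - 3 )*7^( - 1)*13^1*19^(- 1) * 4973^(  -  1 )*215183^1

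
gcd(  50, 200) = 50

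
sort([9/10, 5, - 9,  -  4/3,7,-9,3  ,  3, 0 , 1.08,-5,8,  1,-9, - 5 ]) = [ - 9, - 9,-9, - 5 , - 5,-4/3,0,9/10,  1,1.08,3,3, 5,7,8]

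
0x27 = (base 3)1110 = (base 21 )1I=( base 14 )2B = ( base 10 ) 39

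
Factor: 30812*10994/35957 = 2^3*23^1*41^( - 1 )*239^1 * 877^(- 1 ) * 7703^1 = 338747128/35957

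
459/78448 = 459/78448   =  0.01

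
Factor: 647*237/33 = 11^(  -  1 ) * 79^1*647^1 = 51113/11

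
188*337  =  63356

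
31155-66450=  -35295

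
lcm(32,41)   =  1312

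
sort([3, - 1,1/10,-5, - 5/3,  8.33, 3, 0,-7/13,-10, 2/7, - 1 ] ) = [ -10,  -  5,-5/3,-1, - 1,-7/13, 0,  1/10,2/7, 3, 3,8.33 ] 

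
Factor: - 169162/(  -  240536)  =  301/428 = 2^( - 2 )*7^1*43^1*107^(  -  1)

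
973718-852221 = 121497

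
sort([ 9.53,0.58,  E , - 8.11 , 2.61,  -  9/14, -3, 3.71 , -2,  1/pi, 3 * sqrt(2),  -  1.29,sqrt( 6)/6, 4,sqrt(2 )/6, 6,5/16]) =[-8.11,-3,- 2,-1.29 , - 9/14 , sqrt( 2)/6 , 5/16, 1/pi, sqrt( 6)/6,0.58,2.61,E, 3.71,4, 3*sqrt ( 2 ), 6,9.53] 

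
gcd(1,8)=1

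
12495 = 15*833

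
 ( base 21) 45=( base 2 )1011001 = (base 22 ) 41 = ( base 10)89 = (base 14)65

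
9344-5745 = 3599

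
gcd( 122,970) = 2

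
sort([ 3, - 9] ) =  [ - 9, 3 ]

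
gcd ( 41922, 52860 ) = 6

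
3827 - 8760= - 4933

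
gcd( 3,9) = 3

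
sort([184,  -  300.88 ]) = [ -300.88,184 ] 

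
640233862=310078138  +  330155724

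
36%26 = 10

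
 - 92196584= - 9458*9748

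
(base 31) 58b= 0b1001111001000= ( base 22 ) AA4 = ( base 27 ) 6pf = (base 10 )5064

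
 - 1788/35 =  - 1788/35= - 51.09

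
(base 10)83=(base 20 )43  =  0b1010011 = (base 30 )2n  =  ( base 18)4b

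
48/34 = 24/17 = 1.41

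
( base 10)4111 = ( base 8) 10017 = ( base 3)12122021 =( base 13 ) 1B43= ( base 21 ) 96G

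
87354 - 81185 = 6169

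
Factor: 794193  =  3^1* 264731^1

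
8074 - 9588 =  - 1514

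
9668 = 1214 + 8454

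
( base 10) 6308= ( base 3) 22122122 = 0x18A4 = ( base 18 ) 1188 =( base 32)654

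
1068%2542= 1068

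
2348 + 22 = 2370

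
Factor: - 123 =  - 3^1*41^1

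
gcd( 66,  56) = 2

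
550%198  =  154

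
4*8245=32980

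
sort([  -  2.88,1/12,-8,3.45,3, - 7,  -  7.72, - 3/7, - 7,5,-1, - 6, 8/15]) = [ - 8, - 7.72,-7, - 7,-6, - 2.88, - 1 ,-3/7,  1/12, 8/15, 3,3.45,5 ]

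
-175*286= - 50050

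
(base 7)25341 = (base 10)6693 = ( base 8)15045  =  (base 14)2621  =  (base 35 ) 5g8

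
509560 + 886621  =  1396181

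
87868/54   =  43934/27= 1627.19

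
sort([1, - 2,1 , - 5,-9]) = [-9, - 5 , - 2,1,1 ]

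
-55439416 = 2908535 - 58347951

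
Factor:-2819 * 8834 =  - 24903046  =  - 2^1 *7^1*631^1 * 2819^1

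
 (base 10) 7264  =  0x1C60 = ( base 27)9q1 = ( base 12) 4254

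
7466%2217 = 815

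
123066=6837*18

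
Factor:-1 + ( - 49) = -2^1*5^2 = - 50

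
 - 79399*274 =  - 21755326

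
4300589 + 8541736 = 12842325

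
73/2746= 73/2746 = 0.03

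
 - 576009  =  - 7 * 82287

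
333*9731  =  3240423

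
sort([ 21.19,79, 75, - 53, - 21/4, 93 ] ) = [ - 53, - 21/4, 21.19,75,79,93]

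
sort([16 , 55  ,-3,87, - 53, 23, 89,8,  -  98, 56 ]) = [ - 98 , - 53, - 3, 8, 16,23, 55,  56, 87, 89]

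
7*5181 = 36267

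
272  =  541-269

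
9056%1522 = 1446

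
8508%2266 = 1710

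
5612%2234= 1144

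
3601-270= 3331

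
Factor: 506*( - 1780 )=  - 900680= - 2^3 * 5^1*11^1*23^1 * 89^1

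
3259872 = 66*49392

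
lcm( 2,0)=0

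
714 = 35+679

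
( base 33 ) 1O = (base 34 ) 1n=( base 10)57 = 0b111001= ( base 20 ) 2h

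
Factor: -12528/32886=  - 8/21 = - 2^3 * 3^( - 1 )*7^( - 1 ) 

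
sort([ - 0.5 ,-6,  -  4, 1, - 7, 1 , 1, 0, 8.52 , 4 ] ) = [ - 7,-6, - 4, -0.5, 0,1, 1,1, 4,8.52]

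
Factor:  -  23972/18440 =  - 2^( - 1)*5^( - 1)*13^1 = - 13/10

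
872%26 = 14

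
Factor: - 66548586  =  -2^1 * 3^1 * 13^1*853187^1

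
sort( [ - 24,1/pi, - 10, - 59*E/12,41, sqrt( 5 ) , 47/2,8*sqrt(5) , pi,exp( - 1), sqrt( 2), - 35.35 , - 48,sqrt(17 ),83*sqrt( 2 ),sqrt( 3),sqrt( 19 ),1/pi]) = [ - 48, - 35.35, -24 , - 59 * E/12, - 10,1/pi,  1/pi,exp ( - 1),sqrt (2 ),sqrt( 3), sqrt ( 5 ),pi,sqrt( 17),  sqrt( 19),8*sqrt(5), 47/2,41,83 * sqrt( 2 )]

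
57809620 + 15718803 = 73528423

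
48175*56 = 2697800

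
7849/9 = 872+1/9 = 872.11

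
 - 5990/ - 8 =2995/4 = 748.75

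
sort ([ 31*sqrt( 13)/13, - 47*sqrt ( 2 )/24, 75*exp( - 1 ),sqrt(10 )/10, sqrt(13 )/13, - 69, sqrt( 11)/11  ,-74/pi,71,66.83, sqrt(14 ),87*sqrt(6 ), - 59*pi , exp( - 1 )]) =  [ - 59*pi, - 69, -74/pi,  -  47*sqrt(2)/24, sqrt(13 )/13,sqrt(11 )/11,sqrt(10) /10, exp( - 1 ),sqrt( 14), 31*sqrt( 13) /13  ,  75*exp ( - 1 ) , 66.83,71,87*sqrt( 6 ) ]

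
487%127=106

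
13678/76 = 6839/38 = 179.97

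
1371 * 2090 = 2865390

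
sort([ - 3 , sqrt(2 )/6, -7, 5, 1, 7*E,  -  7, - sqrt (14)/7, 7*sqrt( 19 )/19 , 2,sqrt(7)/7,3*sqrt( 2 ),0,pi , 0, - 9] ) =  [ - 9, - 7,  -  7, - 3, - sqrt (14 )/7, 0,0, sqrt(2)/6,  sqrt(7)/7, 1 , 7*sqrt ( 19)/19, 2 , pi, 3*sqrt( 2) , 5,7*E]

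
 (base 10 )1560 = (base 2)11000011000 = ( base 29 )1ON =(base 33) 1e9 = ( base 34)1bu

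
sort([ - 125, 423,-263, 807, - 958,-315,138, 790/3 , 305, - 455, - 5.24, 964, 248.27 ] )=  [  -  958, - 455, - 315, - 263, - 125, - 5.24, 138, 248.27,790/3, 305, 423, 807, 964 ] 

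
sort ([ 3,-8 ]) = [ - 8,3 ] 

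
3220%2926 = 294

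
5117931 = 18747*273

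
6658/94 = 70 + 39/47 = 70.83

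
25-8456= -8431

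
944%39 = 8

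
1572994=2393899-820905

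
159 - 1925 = - 1766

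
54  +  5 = 59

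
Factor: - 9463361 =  - 827^1*11443^1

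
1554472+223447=1777919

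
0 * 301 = 0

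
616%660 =616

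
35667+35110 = 70777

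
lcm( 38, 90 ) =1710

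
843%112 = 59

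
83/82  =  1  +  1/82 = 1.01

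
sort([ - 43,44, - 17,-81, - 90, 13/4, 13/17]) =[ - 90, - 81, - 43, - 17, 13/17,  13/4,  44 ]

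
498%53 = 21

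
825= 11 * 75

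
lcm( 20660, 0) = 0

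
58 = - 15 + 73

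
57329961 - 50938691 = 6391270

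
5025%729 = 651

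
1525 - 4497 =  - 2972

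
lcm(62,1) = 62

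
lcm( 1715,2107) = 73745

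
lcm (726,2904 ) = 2904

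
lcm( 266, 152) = 1064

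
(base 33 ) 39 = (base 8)154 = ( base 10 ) 108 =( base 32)3c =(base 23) 4G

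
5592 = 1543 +4049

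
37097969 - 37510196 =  - 412227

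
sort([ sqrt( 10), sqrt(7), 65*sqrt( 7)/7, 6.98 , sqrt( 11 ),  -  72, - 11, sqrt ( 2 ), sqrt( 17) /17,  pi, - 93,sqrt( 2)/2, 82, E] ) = [-93, - 72, - 11, sqrt(17) /17, sqrt(2)/2, sqrt( 2),sqrt( 7 ),E, pi,  sqrt( 10) , sqrt (11 ), 6.98,65*sqrt(7)/7, 82 ] 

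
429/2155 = 429/2155 = 0.20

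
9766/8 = 1220+3/4 = 1220.75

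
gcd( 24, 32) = 8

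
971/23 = 42 + 5/23 = 42.22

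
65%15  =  5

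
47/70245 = 47/70245= 0.00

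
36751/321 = 36751/321 = 114.49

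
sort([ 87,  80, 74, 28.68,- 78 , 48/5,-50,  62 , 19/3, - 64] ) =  [  -  78, - 64,-50, 19/3, 48/5,28.68, 62, 74 , 80,87 ] 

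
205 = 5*41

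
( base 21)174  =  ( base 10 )592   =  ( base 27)lp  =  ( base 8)1120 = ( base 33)HV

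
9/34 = 9/34 = 0.26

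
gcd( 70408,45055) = 1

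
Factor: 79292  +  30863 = 110155 = 5^1*22031^1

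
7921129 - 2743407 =5177722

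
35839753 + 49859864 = 85699617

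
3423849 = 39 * 87791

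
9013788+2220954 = 11234742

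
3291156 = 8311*396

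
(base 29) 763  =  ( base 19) GF3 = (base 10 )6064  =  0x17B0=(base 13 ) 29b6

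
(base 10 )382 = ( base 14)1D4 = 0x17E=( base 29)d5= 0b101111110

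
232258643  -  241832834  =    -  9574191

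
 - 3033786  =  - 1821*1666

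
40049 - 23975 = 16074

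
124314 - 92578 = 31736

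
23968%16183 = 7785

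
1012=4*253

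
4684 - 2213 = 2471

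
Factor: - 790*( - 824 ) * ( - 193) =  - 125635280=-2^4*5^1*79^1 * 103^1*193^1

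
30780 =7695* 4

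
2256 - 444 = 1812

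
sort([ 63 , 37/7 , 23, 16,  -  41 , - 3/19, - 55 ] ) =[-55,- 41, - 3/19 , 37/7,16,23 , 63]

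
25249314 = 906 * 27869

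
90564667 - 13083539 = 77481128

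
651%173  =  132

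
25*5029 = 125725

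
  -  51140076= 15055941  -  66196017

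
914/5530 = 457/2765 = 0.17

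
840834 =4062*207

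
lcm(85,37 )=3145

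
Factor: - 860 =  - 2^2 * 5^1*43^1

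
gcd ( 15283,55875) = 1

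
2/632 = 1/316  =  0.00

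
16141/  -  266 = -16141/266 = -  60.68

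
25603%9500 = 6603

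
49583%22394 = 4795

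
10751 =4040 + 6711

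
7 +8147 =8154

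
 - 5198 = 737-5935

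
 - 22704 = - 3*7568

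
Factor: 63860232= 2^3*3^1 * 1489^1*1787^1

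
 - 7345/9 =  - 817 + 8/9 = - 816.11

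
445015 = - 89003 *( - 5)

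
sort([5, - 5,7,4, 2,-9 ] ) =[ -9,- 5, 2, 4, 5, 7]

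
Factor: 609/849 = 7^1*29^1*283^( - 1)=203/283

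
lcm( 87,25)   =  2175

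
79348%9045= 6988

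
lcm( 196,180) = 8820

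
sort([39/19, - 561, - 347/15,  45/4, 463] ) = [ - 561, - 347/15, 39/19,45/4 , 463 ] 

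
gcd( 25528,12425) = 1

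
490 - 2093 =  - 1603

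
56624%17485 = 4169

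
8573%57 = 23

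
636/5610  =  106/935 = 0.11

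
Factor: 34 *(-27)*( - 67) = 2^1*3^3 * 17^1 * 67^1 = 61506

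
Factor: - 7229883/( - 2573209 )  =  3^1 * 101^1*107^1*223^1*2573209^( - 1 ) 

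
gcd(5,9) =1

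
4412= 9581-5169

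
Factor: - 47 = -47^1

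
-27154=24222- 51376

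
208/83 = 208/83=2.51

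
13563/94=13563/94=144.29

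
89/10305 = 89/10305 =0.01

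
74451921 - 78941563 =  - 4489642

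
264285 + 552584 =816869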